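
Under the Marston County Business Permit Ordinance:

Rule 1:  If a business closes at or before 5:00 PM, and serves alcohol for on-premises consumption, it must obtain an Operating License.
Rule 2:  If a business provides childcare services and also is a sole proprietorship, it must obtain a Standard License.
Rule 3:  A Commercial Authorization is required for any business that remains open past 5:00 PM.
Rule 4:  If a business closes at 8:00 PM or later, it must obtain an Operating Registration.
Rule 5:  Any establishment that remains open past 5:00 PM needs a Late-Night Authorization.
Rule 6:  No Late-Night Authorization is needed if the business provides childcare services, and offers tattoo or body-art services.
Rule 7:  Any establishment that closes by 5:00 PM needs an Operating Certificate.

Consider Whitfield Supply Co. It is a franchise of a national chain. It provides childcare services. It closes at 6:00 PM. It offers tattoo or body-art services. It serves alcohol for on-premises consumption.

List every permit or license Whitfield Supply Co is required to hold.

Commercial Authorization

Rule 1: closes 6:00 PM, after 5:00 PM; serves alcohol for on-premises consumption → Operating License not required.
Rule 2: provides childcare services; is a franchise of a national chain (not: is a sole proprietorship) → Standard License not required.
Rule 3: closes 6:00 PM, after 5:00 PM → Commercial Authorization required.
Rule 4: closes 6:00 PM, at/before 8:00 PM → Operating Registration not required.
Rule 5: closes 6:00 PM, after 5:00 PM → Late-Night Authorization required.
Rule 6: provides childcare services; offers tattoo or body-art services → exempt from Late-Night Authorization.
Rule 7: closes 6:00 PM, after 5:00 PM → Operating Certificate not required.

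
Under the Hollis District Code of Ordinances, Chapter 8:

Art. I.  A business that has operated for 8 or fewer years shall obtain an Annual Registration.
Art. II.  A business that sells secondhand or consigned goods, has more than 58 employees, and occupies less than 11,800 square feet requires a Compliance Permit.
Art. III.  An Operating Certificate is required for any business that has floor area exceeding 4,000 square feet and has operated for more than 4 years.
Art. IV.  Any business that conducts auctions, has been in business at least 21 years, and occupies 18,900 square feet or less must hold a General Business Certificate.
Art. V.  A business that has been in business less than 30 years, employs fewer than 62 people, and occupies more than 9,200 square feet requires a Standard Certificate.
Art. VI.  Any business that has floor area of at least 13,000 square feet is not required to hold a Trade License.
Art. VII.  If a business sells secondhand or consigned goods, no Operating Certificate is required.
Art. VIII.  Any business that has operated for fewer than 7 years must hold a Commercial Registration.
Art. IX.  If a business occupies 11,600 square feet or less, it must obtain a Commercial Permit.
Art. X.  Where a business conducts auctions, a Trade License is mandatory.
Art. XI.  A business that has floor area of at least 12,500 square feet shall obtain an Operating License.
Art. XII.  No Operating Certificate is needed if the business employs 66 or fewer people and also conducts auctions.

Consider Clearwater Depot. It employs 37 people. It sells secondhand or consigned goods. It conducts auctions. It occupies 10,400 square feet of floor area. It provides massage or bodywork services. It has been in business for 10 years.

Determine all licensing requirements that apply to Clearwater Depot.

Commercial Permit, Standard Certificate, Trade License

Art. I. years in business 10 > 8 → Annual Registration not required.
Art. II. sells secondhand or consigned goods; employees 37 ≤ 58; floor area 10,400 square feet < 11,800 square feet → Compliance Permit not required.
Art. III. floor area 10,400 square feet > 4,000 square feet; years in business 10 > 4 → Operating Certificate required.
Art. IV. conducts auctions; years in business 10 < 21; floor area 10,400 square feet ≤ 18,900 square feet → General Business Certificate not required.
Art. V. years in business 10 < 30; employees 37 < 62; floor area 10,400 square feet > 9,200 square feet → Standard Certificate required.
Art. VI. floor area 10,400 square feet < 13,000 square feet → Trade License exemption does not apply.
Art. VII. sells secondhand or consigned goods → exempt from Operating Certificate.
Art. VIII. years in business 10 ≥ 7 → Commercial Registration not required.
Art. IX. floor area 10,400 square feet ≤ 11,600 square feet → Commercial Permit required.
Art. X. conducts auctions → Trade License required.
Art. XI. floor area 10,400 square feet < 12,500 square feet → Operating License not required.
Art. XII. employees 37 ≤ 66; conducts auctions → exempt from Operating Certificate.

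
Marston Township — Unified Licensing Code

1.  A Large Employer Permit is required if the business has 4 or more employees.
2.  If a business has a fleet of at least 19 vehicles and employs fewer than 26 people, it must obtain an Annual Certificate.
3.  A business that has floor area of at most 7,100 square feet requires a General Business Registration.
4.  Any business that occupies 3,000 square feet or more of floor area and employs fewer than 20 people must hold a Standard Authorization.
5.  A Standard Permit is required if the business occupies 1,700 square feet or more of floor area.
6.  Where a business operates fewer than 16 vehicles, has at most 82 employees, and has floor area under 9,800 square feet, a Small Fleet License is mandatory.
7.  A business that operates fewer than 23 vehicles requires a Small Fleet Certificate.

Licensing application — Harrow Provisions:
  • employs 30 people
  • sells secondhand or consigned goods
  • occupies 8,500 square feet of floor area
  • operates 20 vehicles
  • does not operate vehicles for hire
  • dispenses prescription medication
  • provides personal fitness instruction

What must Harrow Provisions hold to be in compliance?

1. employees 30 ≥ 4 → Large Employer Permit required.
2. vehicles 20 ≥ 19; employees 30 ≥ 26 → Annual Certificate not required.
3. floor area 8,500 square feet > 7,100 square feet → General Business Registration not required.
4. floor area 8,500 square feet ≥ 3,000 square feet; employees 30 ≥ 20 → Standard Authorization not required.
5. floor area 8,500 square feet ≥ 1,700 square feet → Standard Permit required.
6. vehicles 20 ≥ 16; employees 30 ≤ 82; floor area 8,500 square feet < 9,800 square feet → Small Fleet License not required.
7. vehicles 20 < 23 → Small Fleet Certificate required.

Large Employer Permit, Small Fleet Certificate, Standard Permit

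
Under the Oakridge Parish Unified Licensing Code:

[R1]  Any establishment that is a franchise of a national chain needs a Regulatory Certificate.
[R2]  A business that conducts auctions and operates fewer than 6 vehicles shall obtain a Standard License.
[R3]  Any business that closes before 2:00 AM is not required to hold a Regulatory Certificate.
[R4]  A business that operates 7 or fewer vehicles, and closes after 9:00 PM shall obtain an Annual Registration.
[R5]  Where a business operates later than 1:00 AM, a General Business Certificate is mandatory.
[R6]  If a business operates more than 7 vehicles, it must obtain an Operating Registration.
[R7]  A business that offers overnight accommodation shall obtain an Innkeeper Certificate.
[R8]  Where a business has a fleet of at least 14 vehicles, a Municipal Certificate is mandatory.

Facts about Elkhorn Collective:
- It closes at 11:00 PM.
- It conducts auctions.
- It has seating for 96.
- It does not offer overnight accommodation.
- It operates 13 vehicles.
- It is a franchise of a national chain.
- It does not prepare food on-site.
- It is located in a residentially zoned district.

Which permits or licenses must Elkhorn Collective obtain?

[R1] is a franchise of a national chain → Regulatory Certificate required.
[R2] conducts auctions; vehicles 13 ≥ 6 → Standard License not required.
[R3] closes 11:00 PM, at/before 2:00 AM → exempt from Regulatory Certificate.
[R4] vehicles 13 > 7; closes 11:00 PM, after 9:00 PM → Annual Registration not required.
[R5] closes 11:00 PM, at/before 1:00 AM → General Business Certificate not required.
[R6] vehicles 13 > 7 → Operating Registration required.
[R7] does not offer overnight accommodation → Innkeeper Certificate not required.
[R8] vehicles 13 < 14 → Municipal Certificate not required.

Operating Registration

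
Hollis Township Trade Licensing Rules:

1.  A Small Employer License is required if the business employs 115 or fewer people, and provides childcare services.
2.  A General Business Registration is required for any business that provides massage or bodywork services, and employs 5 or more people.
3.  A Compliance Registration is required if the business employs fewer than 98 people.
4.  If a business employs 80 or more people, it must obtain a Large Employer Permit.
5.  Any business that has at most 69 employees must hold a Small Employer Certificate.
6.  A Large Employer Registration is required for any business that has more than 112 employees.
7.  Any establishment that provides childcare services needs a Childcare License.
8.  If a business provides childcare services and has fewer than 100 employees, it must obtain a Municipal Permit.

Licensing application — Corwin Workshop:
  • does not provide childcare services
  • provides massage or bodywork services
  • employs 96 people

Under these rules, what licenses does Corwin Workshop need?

Compliance Registration, General Business Registration, Large Employer Permit

1. employees 96 ≤ 115; does not provide childcare services → Small Employer License not required.
2. provides massage or bodywork services; employees 96 ≥ 5 → General Business Registration required.
3. employees 96 < 98 → Compliance Registration required.
4. employees 96 ≥ 80 → Large Employer Permit required.
5. employees 96 > 69 → Small Employer Certificate not required.
6. employees 96 ≤ 112 → Large Employer Registration not required.
7. does not provide childcare services → Childcare License not required.
8. does not provide childcare services; employees 96 < 100 → Municipal Permit not required.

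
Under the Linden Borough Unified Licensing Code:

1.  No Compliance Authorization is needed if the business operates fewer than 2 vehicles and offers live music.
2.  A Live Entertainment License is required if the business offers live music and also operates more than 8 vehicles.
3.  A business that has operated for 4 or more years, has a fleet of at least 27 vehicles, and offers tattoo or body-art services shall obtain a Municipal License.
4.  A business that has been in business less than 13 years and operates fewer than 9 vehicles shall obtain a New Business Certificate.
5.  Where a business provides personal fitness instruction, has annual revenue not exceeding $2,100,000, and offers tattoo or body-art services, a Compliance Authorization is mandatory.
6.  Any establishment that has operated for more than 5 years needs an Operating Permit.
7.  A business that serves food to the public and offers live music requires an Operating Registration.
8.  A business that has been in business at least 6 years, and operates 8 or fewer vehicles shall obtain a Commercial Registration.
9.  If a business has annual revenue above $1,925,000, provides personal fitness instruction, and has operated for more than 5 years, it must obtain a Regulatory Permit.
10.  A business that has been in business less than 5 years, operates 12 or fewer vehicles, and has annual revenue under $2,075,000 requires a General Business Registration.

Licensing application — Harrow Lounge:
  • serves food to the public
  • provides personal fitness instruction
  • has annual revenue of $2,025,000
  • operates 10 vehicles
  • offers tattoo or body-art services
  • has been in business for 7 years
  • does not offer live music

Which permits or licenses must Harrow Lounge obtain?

1. vehicles 10 ≥ 2; does not offer live music → Compliance Authorization exemption does not apply.
2. does not offer live music; vehicles 10 > 8 → Live Entertainment License not required.
3. years in business 7 ≥ 4; vehicles 10 < 27; offers tattoo or body-art services → Municipal License not required.
4. years in business 7 < 13; vehicles 10 ≥ 9 → New Business Certificate not required.
5. provides personal fitness instruction; revenue $2,025,000 ≤ $2,100,000; offers tattoo or body-art services → Compliance Authorization required.
6. years in business 7 > 5 → Operating Permit required.
7. serves food to the public; does not offer live music → Operating Registration not required.
8. years in business 7 ≥ 6; vehicles 10 > 8 → Commercial Registration not required.
9. revenue $2,025,000 > $1,925,000; provides personal fitness instruction; years in business 7 > 5 → Regulatory Permit required.
10. years in business 7 ≥ 5; vehicles 10 ≤ 12; revenue $2,025,000 < $2,075,000 → General Business Registration not required.

Compliance Authorization, Operating Permit, Regulatory Permit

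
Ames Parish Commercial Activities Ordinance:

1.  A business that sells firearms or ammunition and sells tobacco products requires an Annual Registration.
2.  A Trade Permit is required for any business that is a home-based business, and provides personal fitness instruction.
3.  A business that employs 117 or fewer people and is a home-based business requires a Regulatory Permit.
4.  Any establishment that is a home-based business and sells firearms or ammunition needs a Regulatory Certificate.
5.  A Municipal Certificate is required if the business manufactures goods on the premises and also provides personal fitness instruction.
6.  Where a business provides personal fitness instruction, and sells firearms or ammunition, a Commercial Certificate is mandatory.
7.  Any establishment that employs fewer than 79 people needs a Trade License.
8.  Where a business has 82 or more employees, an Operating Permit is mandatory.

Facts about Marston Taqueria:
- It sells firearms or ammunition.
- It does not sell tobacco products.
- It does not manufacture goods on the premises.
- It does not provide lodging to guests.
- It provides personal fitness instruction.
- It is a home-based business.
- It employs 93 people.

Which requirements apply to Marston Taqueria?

Commercial Certificate, Operating Permit, Regulatory Certificate, Regulatory Permit, Trade Permit

1. sells firearms or ammunition; does not sell tobacco products → Annual Registration not required.
2. is a home-based business; provides personal fitness instruction → Trade Permit required.
3. employees 93 ≤ 117; is a home-based business → Regulatory Permit required.
4. is a home-based business; sells firearms or ammunition → Regulatory Certificate required.
5. does not manufacture goods on the premises; provides personal fitness instruction → Municipal Certificate not required.
6. provides personal fitness instruction; sells firearms or ammunition → Commercial Certificate required.
7. employees 93 ≥ 79 → Trade License not required.
8. employees 93 ≥ 82 → Operating Permit required.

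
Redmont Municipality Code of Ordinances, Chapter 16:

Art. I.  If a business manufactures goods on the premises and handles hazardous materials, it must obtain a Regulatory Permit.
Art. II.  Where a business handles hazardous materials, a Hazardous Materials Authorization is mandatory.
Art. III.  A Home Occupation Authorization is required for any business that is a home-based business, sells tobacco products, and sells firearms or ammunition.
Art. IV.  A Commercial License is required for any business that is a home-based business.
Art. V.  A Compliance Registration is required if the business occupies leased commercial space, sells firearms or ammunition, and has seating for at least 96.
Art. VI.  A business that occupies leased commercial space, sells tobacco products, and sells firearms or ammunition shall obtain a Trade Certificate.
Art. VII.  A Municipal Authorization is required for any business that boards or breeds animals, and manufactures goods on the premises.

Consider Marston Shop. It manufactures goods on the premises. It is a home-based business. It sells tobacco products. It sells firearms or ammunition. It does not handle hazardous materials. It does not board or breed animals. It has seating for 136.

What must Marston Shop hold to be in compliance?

Commercial License, Home Occupation Authorization

Art. I. manufactures goods on the premises; does not handle hazardous materials → Regulatory Permit not required.
Art. II. does not handle hazardous materials → Hazardous Materials Authorization not required.
Art. III. is a home-based business; sells tobacco products; sells firearms or ammunition → Home Occupation Authorization required.
Art. IV. is a home-based business → Commercial License required.
Art. V. is a home-based business (not: occupies leased commercial space); sells firearms or ammunition; seating 136 ≥ 96 → Compliance Registration not required.
Art. VI. is a home-based business (not: occupies leased commercial space); sells tobacco products; sells firearms or ammunition → Trade Certificate not required.
Art. VII. does not board or breed animals; manufactures goods on the premises → Municipal Authorization not required.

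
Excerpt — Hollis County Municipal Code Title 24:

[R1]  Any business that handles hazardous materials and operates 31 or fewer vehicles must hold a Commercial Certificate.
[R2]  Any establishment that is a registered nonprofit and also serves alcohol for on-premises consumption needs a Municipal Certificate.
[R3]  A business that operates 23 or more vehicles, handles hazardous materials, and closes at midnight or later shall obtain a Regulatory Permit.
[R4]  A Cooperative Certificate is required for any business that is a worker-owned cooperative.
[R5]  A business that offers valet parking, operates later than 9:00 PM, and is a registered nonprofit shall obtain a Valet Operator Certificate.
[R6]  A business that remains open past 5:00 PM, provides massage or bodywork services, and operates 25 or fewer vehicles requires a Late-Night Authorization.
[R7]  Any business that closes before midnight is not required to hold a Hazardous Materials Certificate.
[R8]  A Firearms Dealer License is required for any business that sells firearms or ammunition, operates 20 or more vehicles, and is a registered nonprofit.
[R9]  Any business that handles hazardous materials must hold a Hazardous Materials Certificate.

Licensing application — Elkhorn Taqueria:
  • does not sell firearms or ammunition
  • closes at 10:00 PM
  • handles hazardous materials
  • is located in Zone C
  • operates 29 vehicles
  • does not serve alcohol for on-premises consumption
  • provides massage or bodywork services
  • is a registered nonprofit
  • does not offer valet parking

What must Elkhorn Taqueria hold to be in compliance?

Commercial Certificate

[R1] handles hazardous materials; vehicles 29 ≤ 31 → Commercial Certificate required.
[R2] is a registered nonprofit; does not serve alcohol for on-premises consumption → Municipal Certificate not required.
[R3] vehicles 29 ≥ 23; handles hazardous materials; closes 10:00 PM, at/before midnight → Regulatory Permit not required.
[R4] is a registered nonprofit (not: is a worker-owned cooperative) → Cooperative Certificate not required.
[R5] does not offer valet parking; closes 10:00 PM, after 9:00 PM; is a registered nonprofit → Valet Operator Certificate not required.
[R6] closes 10:00 PM, after 5:00 PM; provides massage or bodywork services; vehicles 29 > 25 → Late-Night Authorization not required.
[R7] closes 10:00 PM, at/before midnight → exempt from Hazardous Materials Certificate.
[R8] does not sell firearms or ammunition; vehicles 29 ≥ 20; is a registered nonprofit → Firearms Dealer License not required.
[R9] handles hazardous materials → Hazardous Materials Certificate required.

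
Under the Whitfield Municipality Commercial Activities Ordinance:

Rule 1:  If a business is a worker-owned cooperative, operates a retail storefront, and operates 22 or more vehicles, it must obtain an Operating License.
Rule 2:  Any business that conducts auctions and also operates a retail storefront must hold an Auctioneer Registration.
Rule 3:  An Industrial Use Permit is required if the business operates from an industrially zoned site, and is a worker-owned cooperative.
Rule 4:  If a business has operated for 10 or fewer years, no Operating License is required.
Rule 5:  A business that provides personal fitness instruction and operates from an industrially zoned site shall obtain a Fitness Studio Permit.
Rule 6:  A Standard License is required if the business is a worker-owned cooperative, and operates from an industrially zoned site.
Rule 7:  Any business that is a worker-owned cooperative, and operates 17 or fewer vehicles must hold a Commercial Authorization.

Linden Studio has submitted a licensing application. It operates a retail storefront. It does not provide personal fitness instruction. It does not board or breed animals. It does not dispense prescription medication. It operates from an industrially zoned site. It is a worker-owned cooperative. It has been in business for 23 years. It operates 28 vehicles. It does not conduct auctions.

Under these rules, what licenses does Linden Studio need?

Industrial Use Permit, Operating License, Standard License

Rule 1: is a worker-owned cooperative; operates a retail storefront; vehicles 28 ≥ 22 → Operating License required.
Rule 2: does not conduct auctions; operates a retail storefront → Auctioneer Registration not required.
Rule 3: operates from an industrially zoned site; is a worker-owned cooperative → Industrial Use Permit required.
Rule 4: years in business 23 > 10 → Operating License exemption does not apply.
Rule 5: does not provide personal fitness instruction; operates from an industrially zoned site → Fitness Studio Permit not required.
Rule 6: is a worker-owned cooperative; operates from an industrially zoned site → Standard License required.
Rule 7: is a worker-owned cooperative; vehicles 28 > 17 → Commercial Authorization not required.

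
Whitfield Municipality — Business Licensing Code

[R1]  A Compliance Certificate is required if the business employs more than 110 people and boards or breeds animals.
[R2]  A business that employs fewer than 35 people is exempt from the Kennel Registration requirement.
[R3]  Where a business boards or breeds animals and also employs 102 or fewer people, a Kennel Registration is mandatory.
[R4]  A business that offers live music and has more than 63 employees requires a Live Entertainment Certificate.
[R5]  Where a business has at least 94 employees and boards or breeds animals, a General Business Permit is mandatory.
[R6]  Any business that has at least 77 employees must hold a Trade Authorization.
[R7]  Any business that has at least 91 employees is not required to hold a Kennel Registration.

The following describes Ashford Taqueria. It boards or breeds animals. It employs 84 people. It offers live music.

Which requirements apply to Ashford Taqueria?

[R1] employees 84 ≤ 110; boards or breeds animals → Compliance Certificate not required.
[R2] employees 84 ≥ 35 → Kennel Registration exemption does not apply.
[R3] boards or breeds animals; employees 84 ≤ 102 → Kennel Registration required.
[R4] offers live music; employees 84 > 63 → Live Entertainment Certificate required.
[R5] employees 84 < 94; boards or breeds animals → General Business Permit not required.
[R6] employees 84 ≥ 77 → Trade Authorization required.
[R7] employees 84 < 91 → Kennel Registration exemption does not apply.

Kennel Registration, Live Entertainment Certificate, Trade Authorization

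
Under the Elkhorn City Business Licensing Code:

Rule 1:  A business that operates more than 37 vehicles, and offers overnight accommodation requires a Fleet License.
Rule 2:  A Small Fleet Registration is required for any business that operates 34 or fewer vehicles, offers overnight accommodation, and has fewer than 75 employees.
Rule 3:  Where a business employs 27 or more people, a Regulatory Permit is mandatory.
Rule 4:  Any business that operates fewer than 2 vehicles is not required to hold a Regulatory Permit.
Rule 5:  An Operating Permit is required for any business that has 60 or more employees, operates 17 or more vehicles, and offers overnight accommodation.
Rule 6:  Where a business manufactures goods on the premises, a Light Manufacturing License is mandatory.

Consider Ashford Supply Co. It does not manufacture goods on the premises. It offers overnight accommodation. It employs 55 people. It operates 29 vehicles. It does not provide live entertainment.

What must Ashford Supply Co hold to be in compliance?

Regulatory Permit, Small Fleet Registration

Rule 1: vehicles 29 ≤ 37; offers overnight accommodation → Fleet License not required.
Rule 2: vehicles 29 ≤ 34; offers overnight accommodation; employees 55 < 75 → Small Fleet Registration required.
Rule 3: employees 55 ≥ 27 → Regulatory Permit required.
Rule 4: vehicles 29 ≥ 2 → Regulatory Permit exemption does not apply.
Rule 5: employees 55 < 60; vehicles 29 ≥ 17; offers overnight accommodation → Operating Permit not required.
Rule 6: does not manufacture goods on the premises → Light Manufacturing License not required.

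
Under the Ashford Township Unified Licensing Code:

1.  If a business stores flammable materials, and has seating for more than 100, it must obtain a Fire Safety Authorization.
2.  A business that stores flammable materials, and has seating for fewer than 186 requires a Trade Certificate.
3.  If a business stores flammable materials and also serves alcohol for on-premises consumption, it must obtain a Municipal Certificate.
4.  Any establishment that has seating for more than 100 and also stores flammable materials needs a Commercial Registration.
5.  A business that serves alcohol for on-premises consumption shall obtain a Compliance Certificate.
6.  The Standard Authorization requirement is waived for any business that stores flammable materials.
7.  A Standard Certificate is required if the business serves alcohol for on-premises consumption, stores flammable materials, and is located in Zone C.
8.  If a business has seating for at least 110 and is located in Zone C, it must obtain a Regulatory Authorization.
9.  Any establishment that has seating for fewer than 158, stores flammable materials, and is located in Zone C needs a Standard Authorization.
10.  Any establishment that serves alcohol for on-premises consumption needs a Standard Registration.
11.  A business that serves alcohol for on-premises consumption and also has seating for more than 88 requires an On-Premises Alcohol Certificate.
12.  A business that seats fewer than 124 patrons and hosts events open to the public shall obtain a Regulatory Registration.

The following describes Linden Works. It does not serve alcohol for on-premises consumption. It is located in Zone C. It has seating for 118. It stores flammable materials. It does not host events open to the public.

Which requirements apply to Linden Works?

Commercial Registration, Fire Safety Authorization, Regulatory Authorization, Trade Certificate

1. stores flammable materials; seating 118 > 100 → Fire Safety Authorization required.
2. stores flammable materials; seating 118 < 186 → Trade Certificate required.
3. stores flammable materials; does not serve alcohol for on-premises consumption → Municipal Certificate not required.
4. seating 118 > 100; stores flammable materials → Commercial Registration required.
5. does not serve alcohol for on-premises consumption → Compliance Certificate not required.
6. stores flammable materials → exempt from Standard Authorization.
7. does not serve alcohol for on-premises consumption; stores flammable materials; is located in Zone C → Standard Certificate not required.
8. seating 118 ≥ 110; is located in Zone C → Regulatory Authorization required.
9. seating 118 < 158; stores flammable materials; is located in Zone C → Standard Authorization required.
10. does not serve alcohol for on-premises consumption → Standard Registration not required.
11. does not serve alcohol for on-premises consumption; seating 118 > 88 → On-Premises Alcohol Certificate not required.
12. seating 118 < 124; does not host events open to the public → Regulatory Registration not required.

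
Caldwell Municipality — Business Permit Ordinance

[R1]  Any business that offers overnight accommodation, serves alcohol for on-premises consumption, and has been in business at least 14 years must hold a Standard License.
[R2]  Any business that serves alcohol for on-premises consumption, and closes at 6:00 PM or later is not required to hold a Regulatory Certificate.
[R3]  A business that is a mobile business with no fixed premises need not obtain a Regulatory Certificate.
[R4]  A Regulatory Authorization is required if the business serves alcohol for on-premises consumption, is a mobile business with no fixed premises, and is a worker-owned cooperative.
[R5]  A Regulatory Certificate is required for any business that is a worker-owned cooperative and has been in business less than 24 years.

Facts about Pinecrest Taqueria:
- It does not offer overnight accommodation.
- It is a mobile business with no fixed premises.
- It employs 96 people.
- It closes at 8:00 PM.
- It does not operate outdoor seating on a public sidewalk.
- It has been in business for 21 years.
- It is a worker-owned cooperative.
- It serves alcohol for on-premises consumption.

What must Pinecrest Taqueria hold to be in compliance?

Regulatory Authorization

[R1] does not offer overnight accommodation; serves alcohol for on-premises consumption; years in business 21 ≥ 14 → Standard License not required.
[R2] serves alcohol for on-premises consumption; closes 8:00 PM, after 6:00 PM → exempt from Regulatory Certificate.
[R3] is a mobile business with no fixed premises → exempt from Regulatory Certificate.
[R4] serves alcohol for on-premises consumption; is a mobile business with no fixed premises; is a worker-owned cooperative → Regulatory Authorization required.
[R5] is a worker-owned cooperative; years in business 21 < 24 → Regulatory Certificate required.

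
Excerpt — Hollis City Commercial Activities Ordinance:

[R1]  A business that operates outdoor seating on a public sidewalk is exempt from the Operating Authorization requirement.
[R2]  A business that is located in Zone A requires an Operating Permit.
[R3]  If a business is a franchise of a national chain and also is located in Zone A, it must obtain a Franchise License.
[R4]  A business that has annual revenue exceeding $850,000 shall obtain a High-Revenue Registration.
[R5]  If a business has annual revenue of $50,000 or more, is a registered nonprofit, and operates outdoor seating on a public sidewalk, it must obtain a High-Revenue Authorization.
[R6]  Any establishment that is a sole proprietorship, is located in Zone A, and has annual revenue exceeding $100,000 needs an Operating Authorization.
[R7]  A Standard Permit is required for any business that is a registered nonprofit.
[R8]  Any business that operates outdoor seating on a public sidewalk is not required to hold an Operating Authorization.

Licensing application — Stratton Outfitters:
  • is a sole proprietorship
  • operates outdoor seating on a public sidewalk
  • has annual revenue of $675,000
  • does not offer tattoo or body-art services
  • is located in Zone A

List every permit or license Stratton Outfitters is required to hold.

[R1] operates outdoor seating on a public sidewalk → exempt from Operating Authorization.
[R2] is located in Zone A → Operating Permit required.
[R3] is a sole proprietorship (not: is a franchise of a national chain); is located in Zone A → Franchise License not required.
[R4] revenue $675,000 ≤ $850,000 → High-Revenue Registration not required.
[R5] revenue $675,000 ≥ $50,000; is a sole proprietorship (not: is a registered nonprofit); operates outdoor seating on a public sidewalk → High-Revenue Authorization not required.
[R6] is a sole proprietorship; is located in Zone A; revenue $675,000 > $100,000 → Operating Authorization required.
[R7] is a sole proprietorship (not: is a registered nonprofit) → Standard Permit not required.
[R8] operates outdoor seating on a public sidewalk → exempt from Operating Authorization.

Operating Permit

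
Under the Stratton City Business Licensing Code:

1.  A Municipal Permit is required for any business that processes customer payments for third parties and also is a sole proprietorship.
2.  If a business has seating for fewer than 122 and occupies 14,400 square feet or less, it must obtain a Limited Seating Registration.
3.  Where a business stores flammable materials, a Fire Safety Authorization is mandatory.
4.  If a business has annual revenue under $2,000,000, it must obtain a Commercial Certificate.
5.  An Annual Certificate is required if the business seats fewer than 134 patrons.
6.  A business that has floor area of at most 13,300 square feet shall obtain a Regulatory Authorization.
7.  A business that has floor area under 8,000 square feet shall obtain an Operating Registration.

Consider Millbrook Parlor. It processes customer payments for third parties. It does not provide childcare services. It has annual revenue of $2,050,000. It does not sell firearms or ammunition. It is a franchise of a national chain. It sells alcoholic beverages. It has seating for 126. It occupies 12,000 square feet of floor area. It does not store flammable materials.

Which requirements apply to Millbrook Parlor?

1. processes customer payments for third parties; is a franchise of a national chain (not: is a sole proprietorship) → Municipal Permit not required.
2. seating 126 ≥ 122; floor area 12,000 square feet ≤ 14,400 square feet → Limited Seating Registration not required.
3. does not store flammable materials → Fire Safety Authorization not required.
4. revenue $2,050,000 ≥ $2,000,000 → Commercial Certificate not required.
5. seating 126 < 134 → Annual Certificate required.
6. floor area 12,000 square feet ≤ 13,300 square feet → Regulatory Authorization required.
7. floor area 12,000 square feet ≥ 8,000 square feet → Operating Registration not required.

Annual Certificate, Regulatory Authorization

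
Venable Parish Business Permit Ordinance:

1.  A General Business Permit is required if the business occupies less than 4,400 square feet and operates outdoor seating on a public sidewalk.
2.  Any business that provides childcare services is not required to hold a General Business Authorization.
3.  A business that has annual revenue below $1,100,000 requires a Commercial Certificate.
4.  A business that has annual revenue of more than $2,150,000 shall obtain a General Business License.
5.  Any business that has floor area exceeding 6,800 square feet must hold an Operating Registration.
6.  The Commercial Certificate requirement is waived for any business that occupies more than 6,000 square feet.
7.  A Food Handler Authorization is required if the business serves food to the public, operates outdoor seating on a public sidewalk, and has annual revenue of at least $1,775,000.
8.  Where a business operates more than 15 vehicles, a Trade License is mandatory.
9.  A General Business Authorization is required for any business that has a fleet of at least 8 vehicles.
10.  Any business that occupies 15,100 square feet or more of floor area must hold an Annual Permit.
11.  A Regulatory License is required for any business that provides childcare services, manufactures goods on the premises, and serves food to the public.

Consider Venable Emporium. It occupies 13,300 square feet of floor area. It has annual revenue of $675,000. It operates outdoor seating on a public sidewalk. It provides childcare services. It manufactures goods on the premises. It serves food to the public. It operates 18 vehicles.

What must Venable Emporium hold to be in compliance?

Operating Registration, Regulatory License, Trade License

1. floor area 13,300 square feet ≥ 4,400 square feet; operates outdoor seating on a public sidewalk → General Business Permit not required.
2. provides childcare services → exempt from General Business Authorization.
3. revenue $675,000 < $1,100,000 → Commercial Certificate required.
4. revenue $675,000 ≤ $2,150,000 → General Business License not required.
5. floor area 13,300 square feet > 6,800 square feet → Operating Registration required.
6. floor area 13,300 square feet > 6,000 square feet → exempt from Commercial Certificate.
7. serves food to the public; operates outdoor seating on a public sidewalk; revenue $675,000 < $1,775,000 → Food Handler Authorization not required.
8. vehicles 18 > 15 → Trade License required.
9. vehicles 18 ≥ 8 → General Business Authorization required.
10. floor area 13,300 square feet < 15,100 square feet → Annual Permit not required.
11. provides childcare services; manufactures goods on the premises; serves food to the public → Regulatory License required.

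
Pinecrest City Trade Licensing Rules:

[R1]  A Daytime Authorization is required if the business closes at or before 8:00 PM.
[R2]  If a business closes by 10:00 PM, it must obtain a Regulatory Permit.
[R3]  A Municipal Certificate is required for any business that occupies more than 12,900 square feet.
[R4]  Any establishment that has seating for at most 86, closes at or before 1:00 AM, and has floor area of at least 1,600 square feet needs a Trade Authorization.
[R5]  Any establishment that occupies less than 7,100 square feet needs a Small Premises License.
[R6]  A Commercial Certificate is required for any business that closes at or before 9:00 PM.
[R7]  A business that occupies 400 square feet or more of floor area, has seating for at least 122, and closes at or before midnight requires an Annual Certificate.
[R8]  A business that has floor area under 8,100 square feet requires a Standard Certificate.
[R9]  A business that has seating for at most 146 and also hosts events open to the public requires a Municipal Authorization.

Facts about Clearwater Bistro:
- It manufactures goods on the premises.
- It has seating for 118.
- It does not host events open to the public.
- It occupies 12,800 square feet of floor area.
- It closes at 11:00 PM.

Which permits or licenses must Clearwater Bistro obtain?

[R1] closes 11:00 PM, after 8:00 PM → Daytime Authorization not required.
[R2] closes 11:00 PM, after 10:00 PM → Regulatory Permit not required.
[R3] floor area 12,800 square feet ≤ 12,900 square feet → Municipal Certificate not required.
[R4] seating 118 > 86; closes 11:00 PM, at/before 1:00 AM; floor area 12,800 square feet ≥ 1,600 square feet → Trade Authorization not required.
[R5] floor area 12,800 square feet ≥ 7,100 square feet → Small Premises License not required.
[R6] closes 11:00 PM, after 9:00 PM → Commercial Certificate not required.
[R7] floor area 12,800 square feet ≥ 400 square feet; seating 118 < 122; closes 11:00 PM, at/before midnight → Annual Certificate not required.
[R8] floor area 12,800 square feet ≥ 8,100 square feet → Standard Certificate not required.
[R9] seating 118 ≤ 146; does not host events open to the public → Municipal Authorization not required.

None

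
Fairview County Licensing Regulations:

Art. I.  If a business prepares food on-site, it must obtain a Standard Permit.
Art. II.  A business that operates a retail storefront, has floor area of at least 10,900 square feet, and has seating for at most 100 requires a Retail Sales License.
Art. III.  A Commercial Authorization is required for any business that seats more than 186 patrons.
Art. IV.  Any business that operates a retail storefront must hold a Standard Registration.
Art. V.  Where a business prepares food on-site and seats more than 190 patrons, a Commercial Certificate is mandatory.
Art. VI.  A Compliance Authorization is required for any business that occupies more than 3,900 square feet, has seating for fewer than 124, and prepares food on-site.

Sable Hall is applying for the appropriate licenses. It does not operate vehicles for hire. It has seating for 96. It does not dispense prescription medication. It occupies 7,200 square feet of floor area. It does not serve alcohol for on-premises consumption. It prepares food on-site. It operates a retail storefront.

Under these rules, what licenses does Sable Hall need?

Compliance Authorization, Standard Permit, Standard Registration

Art. I. prepares food on-site → Standard Permit required.
Art. II. operates a retail storefront; floor area 7,200 square feet < 10,900 square feet; seating 96 ≤ 100 → Retail Sales License not required.
Art. III. seating 96 ≤ 186 → Commercial Authorization not required.
Art. IV. operates a retail storefront → Standard Registration required.
Art. V. prepares food on-site; seating 96 ≤ 190 → Commercial Certificate not required.
Art. VI. floor area 7,200 square feet > 3,900 square feet; seating 96 < 124; prepares food on-site → Compliance Authorization required.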